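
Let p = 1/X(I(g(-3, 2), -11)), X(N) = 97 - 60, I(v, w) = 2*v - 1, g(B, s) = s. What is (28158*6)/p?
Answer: 6251076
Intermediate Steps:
I(v, w) = -1 + 2*v
X(N) = 37
p = 1/37 ≈ 0.027027
(28158*6)/p = (28158*6)/(1/37) = 168948*37 = 6251076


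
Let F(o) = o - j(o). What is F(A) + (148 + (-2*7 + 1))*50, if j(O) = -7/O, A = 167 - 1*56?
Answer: 761578/111 ≈ 6861.1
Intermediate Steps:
A = 111 (A = 167 - 56 = 111)
F(o) = o + 7/o (F(o) = o - (-7)/o = o + 7/o)
F(A) + (148 + (-2*7 + 1))*50 = (111 + 7/111) + (148 + (-2*7 + 1))*50 = (111 + 7*(1/111)) + (148 + (-14 + 1))*50 = (111 + 7/111) + (148 - 13)*50 = 12328/111 + 135*50 = 12328/111 + 6750 = 761578/111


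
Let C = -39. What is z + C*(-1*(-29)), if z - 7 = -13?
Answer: -1137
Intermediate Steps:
z = -6 (z = 7 - 13 = -6)
z + C*(-1*(-29)) = -6 - (-39)*(-29) = -6 - 39*29 = -6 - 1131 = -1137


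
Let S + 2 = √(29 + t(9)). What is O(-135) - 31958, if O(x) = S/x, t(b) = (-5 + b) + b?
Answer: -4314328/135 - √42/135 ≈ -31958.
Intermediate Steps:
t(b) = -5 + 2*b
S = -2 + √42 (S = -2 + √(29 + (-5 + 2*9)) = -2 + √(29 + (-5 + 18)) = -2 + √(29 + 13) = -2 + √42 ≈ 4.4807)
O(x) = (-2 + √42)/x
O(-135) - 31958 = (-2 + √42)/(-135) - 31958 = -(-2 + √42)/135 - 31958 = (2/135 - √42/135) - 31958 = -4314328/135 - √42/135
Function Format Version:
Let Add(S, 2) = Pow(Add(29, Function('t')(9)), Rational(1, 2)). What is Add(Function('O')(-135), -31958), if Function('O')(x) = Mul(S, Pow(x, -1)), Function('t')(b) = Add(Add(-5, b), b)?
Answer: Add(Rational(-4314328, 135), Mul(Rational(-1, 135), Pow(42, Rational(1, 2)))) ≈ -31958.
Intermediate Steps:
Function('t')(b) = Add(-5, Mul(2, b))
S = Add(-2, Pow(42, Rational(1, 2))) (S = Add(-2, Pow(Add(29, Add(-5, Mul(2, 9))), Rational(1, 2))) = Add(-2, Pow(Add(29, Add(-5, 18)), Rational(1, 2))) = Add(-2, Pow(Add(29, 13), Rational(1, 2))) = Add(-2, Pow(42, Rational(1, 2))) ≈ 4.4807)
Function('O')(x) = Mul(Pow(x, -1), Add(-2, Pow(42, Rational(1, 2)))) (Function('O')(x) = Mul(Add(-2, Pow(42, Rational(1, 2))), Pow(x, -1)) = Mul(Pow(x, -1), Add(-2, Pow(42, Rational(1, 2)))))
Add(Function('O')(-135), -31958) = Add(Mul(Pow(-135, -1), Add(-2, Pow(42, Rational(1, 2)))), -31958) = Add(Mul(Rational(-1, 135), Add(-2, Pow(42, Rational(1, 2)))), -31958) = Add(Add(Rational(2, 135), Mul(Rational(-1, 135), Pow(42, Rational(1, 2)))), -31958) = Add(Rational(-4314328, 135), Mul(Rational(-1, 135), Pow(42, Rational(1, 2))))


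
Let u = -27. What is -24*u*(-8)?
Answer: -5184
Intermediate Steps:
-24*u*(-8) = -24*(-27*(-8)) = -24*216 = -1*5184 = -5184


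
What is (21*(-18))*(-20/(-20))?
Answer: -378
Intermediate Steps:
(21*(-18))*(-20/(-20)) = -(-7560)*(-1)/20 = -378*1 = -378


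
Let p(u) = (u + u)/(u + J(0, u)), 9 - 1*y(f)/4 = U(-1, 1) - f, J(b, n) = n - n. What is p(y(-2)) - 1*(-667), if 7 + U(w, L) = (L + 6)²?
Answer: 669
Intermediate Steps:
U(w, L) = -7 + (6 + L)² (U(w, L) = -7 + (L + 6)² = -7 + (6 + L)²)
J(b, n) = 0
y(f) = -132 + 4*f (y(f) = 36 - 4*((-7 + (6 + 1)²) - f) = 36 - 4*((-7 + 7²) - f) = 36 - 4*((-7 + 49) - f) = 36 - 4*(42 - f) = 36 + (-168 + 4*f) = -132 + 4*f)
p(u) = 2 (p(u) = (u + u)/(u + 0) = (2*u)/u = 2)
p(y(-2)) - 1*(-667) = 2 - 1*(-667) = 2 + 667 = 669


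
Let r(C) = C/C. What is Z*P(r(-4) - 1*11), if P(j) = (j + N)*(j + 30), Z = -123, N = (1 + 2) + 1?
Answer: 14760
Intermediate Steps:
N = 4 (N = 3 + 1 = 4)
r(C) = 1
P(j) = (4 + j)*(30 + j) (P(j) = (j + 4)*(j + 30) = (4 + j)*(30 + j))
Z*P(r(-4) - 1*11) = -123*(120 + (1 - 1*11)² + 34*(1 - 1*11)) = -123*(120 + (1 - 11)² + 34*(1 - 11)) = -123*(120 + (-10)² + 34*(-10)) = -123*(120 + 100 - 340) = -123*(-120) = 14760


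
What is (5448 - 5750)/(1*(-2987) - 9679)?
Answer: 151/6333 ≈ 0.023843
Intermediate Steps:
(5448 - 5750)/(1*(-2987) - 9679) = -302/(-2987 - 9679) = -302/(-12666) = -302*(-1/12666) = 151/6333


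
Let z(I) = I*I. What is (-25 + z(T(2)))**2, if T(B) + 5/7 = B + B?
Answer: 484416/2401 ≈ 201.76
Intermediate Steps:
T(B) = -5/7 + 2*B (T(B) = -5/7 + (B + B) = -5/7 + 2*B)
z(I) = I**2
(-25 + z(T(2)))**2 = (-25 + (-5/7 + 2*2)**2)**2 = (-25 + (-5/7 + 4)**2)**2 = (-25 + (23/7)**2)**2 = (-25 + 529/49)**2 = (-696/49)**2 = 484416/2401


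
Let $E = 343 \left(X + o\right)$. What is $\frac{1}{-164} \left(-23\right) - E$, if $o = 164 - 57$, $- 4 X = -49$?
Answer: $- \frac{1677007}{41} \approx -40903.0$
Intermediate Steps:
$X = \frac{49}{4}$ ($X = \left(- \frac{1}{4}\right) \left(-49\right) = \frac{49}{4} \approx 12.25$)
$o = 107$
$E = \frac{163611}{4}$ ($E = 343 \left(\frac{49}{4} + 107\right) = 343 \cdot \frac{477}{4} = \frac{163611}{4} \approx 40903.0$)
$\frac{1}{-164} \left(-23\right) - E = \frac{1}{-164} \left(-23\right) - \frac{163611}{4} = \left(- \frac{1}{164}\right) \left(-23\right) - \frac{163611}{4} = \frac{23}{164} - \frac{163611}{4} = - \frac{1677007}{41}$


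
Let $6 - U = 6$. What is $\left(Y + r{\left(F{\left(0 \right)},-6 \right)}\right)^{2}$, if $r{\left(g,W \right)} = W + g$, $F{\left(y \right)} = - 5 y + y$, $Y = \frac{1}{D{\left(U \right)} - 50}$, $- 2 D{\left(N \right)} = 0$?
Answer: $\frac{90601}{2500} \approx 36.24$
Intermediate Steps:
$U = 0$ ($U = 6 - 6 = 0$)
$D{\left(N \right)} = 0$ ($D{\left(N \right)} = \left(- \frac{1}{2}\right) 0 = 0$)
$Y = - \frac{1}{50}$ ($Y = \frac{1}{0 - 50} = \frac{1}{-50} = - \frac{1}{50} \approx -0.02$)
$F{\left(y \right)} = - 4 y$
$\left(Y + r{\left(F{\left(0 \right)},-6 \right)}\right)^{2} = \left(- \frac{1}{50} - 6\right)^{2} = \left(- \frac{301}{50}\right)^{2} = \frac{90601}{2500}$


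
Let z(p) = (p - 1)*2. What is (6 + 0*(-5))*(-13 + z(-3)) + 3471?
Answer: 3345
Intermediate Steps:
z(p) = -2 + 2*p (z(p) = (-1 + p)*2 = -2 + 2*p)
(6 + 0*(-5))*(-13 + z(-3)) + 3471 = (6 + 0*(-5))*(-13 + (-2 + 2*(-3))) + 3471 = (6 + 0)*(-13 + (-2 - 6)) + 3471 = 6*(-13 - 8) + 3471 = 6*(-21) + 3471 = -126 + 3471 = 3345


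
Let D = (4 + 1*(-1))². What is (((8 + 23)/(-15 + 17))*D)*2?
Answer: 279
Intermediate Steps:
D = 9 (D = (4 - 1)² = 3² = 9)
(((8 + 23)/(-15 + 17))*D)*2 = (((8 + 23)/(-15 + 17))*9)*2 = ((31/2)*9)*2 = (279/2)*2 = 279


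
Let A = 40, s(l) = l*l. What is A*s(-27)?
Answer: 29160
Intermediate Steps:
s(l) = l²
A*s(-27) = 40*(-27)² = 40*729 = 29160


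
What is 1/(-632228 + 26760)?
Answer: -1/605468 ≈ -1.6516e-6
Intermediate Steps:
1/(-632228 + 26760) = 1/(-605468) = -1/605468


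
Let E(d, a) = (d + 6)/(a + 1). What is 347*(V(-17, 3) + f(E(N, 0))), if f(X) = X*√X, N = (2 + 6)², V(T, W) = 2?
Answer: 694 + 24290*√70 ≈ 2.0392e+5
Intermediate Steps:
N = 64 (N = 8² = 64)
E(d, a) = (6 + d)/(1 + a)
f(X) = X^(3/2)
347*(V(-17, 3) + f(E(N, 0))) = 347*(2 + ((6 + 64)/(1 + 0))^(3/2)) = 347*(2 + (70/1)^(3/2)) = 347*(2 + (1*70)^(3/2)) = 347*(2 + 70^(3/2)) = 347*(2 + 70*√70) = 694 + 24290*√70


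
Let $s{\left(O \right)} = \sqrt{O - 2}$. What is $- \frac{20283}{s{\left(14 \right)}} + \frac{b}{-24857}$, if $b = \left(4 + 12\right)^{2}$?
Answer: $- \frac{256}{24857} - \frac{6761 \sqrt{3}}{2} \approx -5855.2$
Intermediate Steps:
$s{\left(O \right)} = \sqrt{-2 + O}$
$b = 256$ ($b = 16^{2} = 256$)
$- \frac{20283}{s{\left(14 \right)}} + \frac{b}{-24857} = - \frac{20283}{\sqrt{-2 + 14}} + \frac{256}{-24857} = - \frac{20283}{\sqrt{12}} + 256 \left(- \frac{1}{24857}\right) = - \frac{20283}{2 \sqrt{3}} - \frac{256}{24857} = - 20283 \frac{\sqrt{3}}{6} - \frac{256}{24857} = - \frac{6761 \sqrt{3}}{2} - \frac{256}{24857} = - \frac{256}{24857} - \frac{6761 \sqrt{3}}{2}$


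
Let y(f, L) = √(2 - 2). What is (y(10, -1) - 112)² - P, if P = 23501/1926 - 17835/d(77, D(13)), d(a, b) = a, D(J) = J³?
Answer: 1892840921/148302 ≈ 12763.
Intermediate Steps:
P = -32540633/148302 (P = 23501/1926 - 17835/77 = -32540633/148302 ≈ -219.42)
y(f, L) = 0 (y(f, L) = √0 = 0)
(y(10, -1) - 112)² - P = (0 - 112)² - 1*(-32540633/148302) = (-112)² + 32540633/148302 = 12544 + 32540633/148302 = 1892840921/148302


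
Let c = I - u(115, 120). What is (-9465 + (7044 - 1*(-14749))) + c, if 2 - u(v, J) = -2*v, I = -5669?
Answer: 6427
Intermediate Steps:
u(v, J) = 2 + 2*v (u(v, J) = 2 - (-2)*v = 2 + 2*v)
c = -5901 (c = -5669 - (2 + 2*115) = -5669 - (2 + 230) = -5669 - 1*232 = -5669 - 232 = -5901)
(-9465 + (7044 - 1*(-14749))) + c = (-9465 + (7044 - 1*(-14749))) - 5901 = (-9465 + (7044 + 14749)) - 5901 = (-9465 + 21793) - 5901 = 12328 - 5901 = 6427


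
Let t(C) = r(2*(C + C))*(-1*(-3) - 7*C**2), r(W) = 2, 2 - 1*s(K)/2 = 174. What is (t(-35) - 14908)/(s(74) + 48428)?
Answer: -2671/4007 ≈ -0.66658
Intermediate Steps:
s(K) = -344 (s(K) = 4 - 2*174 = 4 - 348 = -344)
t(C) = 6 - 14*C**2 (t(C) = 2*(-1*(-3) - 7*C**2) = 2*(3 - 7*C**2) = 6 - 14*C**2)
(t(-35) - 14908)/(s(74) + 48428) = ((6 - 14*(-35)**2) - 14908)/(-344 + 48428) = ((6 - 14*1225) - 14908)/48084 = ((6 - 17150) - 14908)*(1/48084) = (-17144 - 14908)*(1/48084) = -32052*1/48084 = -2671/4007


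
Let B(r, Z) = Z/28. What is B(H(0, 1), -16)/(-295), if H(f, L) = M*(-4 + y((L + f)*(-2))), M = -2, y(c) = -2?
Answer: 4/2065 ≈ 0.0019370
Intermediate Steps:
H(f, L) = 12 (H(f, L) = -2*(-4 - 2) = -2*(-6) = 12)
B(r, Z) = Z/28 (B(r, Z) = Z*(1/28) = Z/28)
B(H(0, 1), -16)/(-295) = ((1/28)*(-16))/(-295) = -4/7*(-1/295) = 4/2065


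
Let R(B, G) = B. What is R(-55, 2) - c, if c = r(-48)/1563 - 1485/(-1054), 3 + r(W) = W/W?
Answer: -92926057/1647402 ≈ -56.408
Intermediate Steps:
r(W) = -2 (r(W) = -3 + W/W = -3 + 1 = -2)
c = 2318947/1647402 (c = -2/1563 - 1485/(-1054) = -2*1/1563 - 1485*(-1/1054) = -2/1563 + 1485/1054 = 2318947/1647402 ≈ 1.4076)
R(-55, 2) - c = -55 - 1*2318947/1647402 = -55 - 2318947/1647402 = -92926057/1647402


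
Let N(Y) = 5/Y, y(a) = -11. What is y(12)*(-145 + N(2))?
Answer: 3135/2 ≈ 1567.5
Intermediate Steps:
y(12)*(-145 + N(2)) = -11*(-145 + 5/2) = -11*(-285/2) = 3135/2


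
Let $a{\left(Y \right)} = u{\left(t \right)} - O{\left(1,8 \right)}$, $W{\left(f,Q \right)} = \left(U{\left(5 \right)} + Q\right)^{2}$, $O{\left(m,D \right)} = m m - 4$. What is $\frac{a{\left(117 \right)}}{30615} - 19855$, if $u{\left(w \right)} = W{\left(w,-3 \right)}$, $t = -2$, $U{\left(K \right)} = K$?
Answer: $- \frac{607860818}{30615} \approx -19855.0$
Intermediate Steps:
$O{\left(m,D \right)} = -4 + m^{2}$ ($O{\left(m,D \right)} = m^{2} - 4 = -4 + m^{2}$)
$W{\left(f,Q \right)} = \left(5 + Q\right)^{2}$
$u{\left(w \right)} = 4$ ($u{\left(w \right)} = \left(5 - 3\right)^{2} = 2^{2} = 4$)
$a{\left(Y \right)} = 7$ ($a{\left(Y \right)} = 4 - \left(-4 + 1^{2}\right) = 4 - \left(-4 + 1\right) = 4 - -3 = 4 + 3 = 7$)
$\frac{a{\left(117 \right)}}{30615} - 19855 = \frac{7}{30615} - 19855 = - \frac{607860818}{30615}$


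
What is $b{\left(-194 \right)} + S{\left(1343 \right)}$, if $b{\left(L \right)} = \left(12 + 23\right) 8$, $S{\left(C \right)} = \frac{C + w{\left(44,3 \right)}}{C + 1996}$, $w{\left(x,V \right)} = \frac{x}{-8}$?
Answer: $\frac{1872515}{6678} \approx 280.4$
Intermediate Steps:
$w{\left(x,V \right)} = - \frac{x}{8}$ ($w{\left(x,V \right)} = x \left(- \frac{1}{8}\right) = - \frac{x}{8}$)
$S{\left(C \right)} = \frac{- \frac{11}{2} + C}{1996 + C}$ ($S{\left(C \right)} = \frac{C - \frac{11}{2}}{C + 1996} = \frac{C - \frac{11}{2}}{1996 + C} = \frac{- \frac{11}{2} + C}{1996 + C}$)
$b{\left(L \right)} = 280$ ($b{\left(L \right)} = 35 \cdot 8 = 280$)
$b{\left(-194 \right)} + S{\left(1343 \right)} = 280 + \frac{- \frac{11}{2} + 1343}{1996 + 1343} = 280 + \frac{1}{3339} \cdot \frac{2675}{2} = 280 + \frac{2675}{6678} = \frac{1872515}{6678}$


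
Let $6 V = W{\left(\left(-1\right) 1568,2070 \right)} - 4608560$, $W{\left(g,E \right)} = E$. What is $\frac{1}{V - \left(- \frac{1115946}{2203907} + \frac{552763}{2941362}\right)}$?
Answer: $- \frac{6482488301334}{4976917525039096199} \approx -1.3025 \cdot 10^{-6}$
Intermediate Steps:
$V = - \frac{2303245}{3}$ ($V = \frac{2070 - 4608560}{6} = \frac{1}{6} \left(-4606490\right) = - \frac{2303245}{3} \approx -7.6775 \cdot 10^{5}$)
$\frac{1}{V - \left(- \frac{1115946}{2203907} + \frac{552763}{2941362}\right)} = \frac{1}{- \frac{2303245}{3} - \left(- \frac{1115946}{2203907} + \frac{552763}{2941362}\right)} = \frac{1}{- \frac{2303245}{3} - - \frac{2064162913411}{6482488301334}} = \frac{1}{- \frac{2303245}{3} + \left(- \frac{552763}{2941362} + \frac{1115946}{2203907}\right)} = \frac{1}{- \frac{2303245}{3} + \frac{2064162913411}{6482488301334}} = \frac{1}{- \frac{4976917525039096199}{6482488301334}} = - \frac{6482488301334}{4976917525039096199}$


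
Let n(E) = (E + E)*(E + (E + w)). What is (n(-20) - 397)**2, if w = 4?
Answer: 1087849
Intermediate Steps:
n(E) = 2*E*(4 + 2*E) (n(E) = (E + E)*(E + (E + 4)) = (2*E)*(E + (4 + E)) = (2*E)*(4 + 2*E) = 2*E*(4 + 2*E))
(n(-20) - 397)**2 = (4*(-20)*(2 - 20) - 397)**2 = (4*(-20)*(-18) - 397)**2 = (1440 - 397)**2 = 1043**2 = 1087849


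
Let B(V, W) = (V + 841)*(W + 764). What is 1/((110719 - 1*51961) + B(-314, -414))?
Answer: 1/243208 ≈ 4.1117e-6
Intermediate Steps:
B(V, W) = (764 + W)*(841 + V) (B(V, W) = (841 + V)*(764 + W) = (764 + W)*(841 + V))
1/((110719 - 1*51961) + B(-314, -414)) = 1/((110719 - 1*51961) + (642524 + 764*(-314) + 841*(-414) - 314*(-414))) = 1/((110719 - 51961) + (642524 - 239896 - 348174 + 129996)) = 1/(58758 + 184450) = 1/243208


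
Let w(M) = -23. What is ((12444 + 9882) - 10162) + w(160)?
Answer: 12141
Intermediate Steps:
((12444 + 9882) - 10162) + w(160) = ((12444 + 9882) - 10162) - 23 = (22326 - 10162) - 23 = 12164 - 23 = 12141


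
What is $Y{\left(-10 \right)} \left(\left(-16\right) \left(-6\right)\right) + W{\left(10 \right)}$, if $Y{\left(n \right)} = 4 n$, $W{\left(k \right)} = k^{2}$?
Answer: $-3740$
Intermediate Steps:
$Y{\left(-10 \right)} \left(\left(-16\right) \left(-6\right)\right) + W{\left(10 \right)} = 4 \left(-10\right) \left(\left(-16\right) \left(-6\right)\right) + 10^{2} = \left(-40\right) 96 + 100 = -3840 + 100 = -3740$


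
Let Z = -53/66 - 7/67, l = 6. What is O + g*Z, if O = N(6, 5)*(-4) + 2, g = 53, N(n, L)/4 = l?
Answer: -628357/4422 ≈ -142.10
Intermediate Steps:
N(n, L) = 24 (N(n, L) = 4*6 = 24)
O = -94 (O = 24*(-4) + 2 = -96 + 2 = -94)
Z = -4013/4422 (Z = -53*1/66 - 7*1/67 = -53/66 - 7/67 = -4013/4422 ≈ -0.90751)
O + g*Z = -94 + 53*(-4013/4422) = -94 - 212689/4422 = -628357/4422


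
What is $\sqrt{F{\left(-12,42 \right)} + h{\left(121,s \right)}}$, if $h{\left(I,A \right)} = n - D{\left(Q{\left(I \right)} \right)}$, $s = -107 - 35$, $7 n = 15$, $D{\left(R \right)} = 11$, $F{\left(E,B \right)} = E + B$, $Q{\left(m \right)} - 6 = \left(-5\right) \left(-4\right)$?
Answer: $\frac{2 \sqrt{259}}{7} \approx 4.5981$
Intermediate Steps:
$Q{\left(m \right)} = 26$ ($Q{\left(m \right)} = 6 - -20 = 6 + 20 = 26$)
$F{\left(E,B \right)} = B + E$
$n = \frac{15}{7}$ ($n = \frac{1}{7} \cdot 15 = \frac{15}{7} \approx 2.1429$)
$s = -142$ ($s = -107 - 35 = -142$)
$h{\left(I,A \right)} = - \frac{62}{7}$ ($h{\left(I,A \right)} = \frac{15}{7} - 11 = - \frac{62}{7}$)
$\sqrt{F{\left(-12,42 \right)} + h{\left(121,s \right)}} = \sqrt{\left(42 - 12\right) - \frac{62}{7}} = \sqrt{30 - \frac{62}{7}} = \sqrt{\frac{148}{7}} = \frac{2 \sqrt{259}}{7}$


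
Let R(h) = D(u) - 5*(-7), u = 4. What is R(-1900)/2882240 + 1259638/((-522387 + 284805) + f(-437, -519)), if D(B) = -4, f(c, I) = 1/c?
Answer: -317311963440411/59848753814080 ≈ -5.3019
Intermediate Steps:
R(h) = 31 (R(h) = -4 - 5*(-7) = -4 + 35 = 31)
R(-1900)/2882240 + 1259638/((-522387 + 284805) + f(-437, -519)) = 31/2882240 + 1259638/((-522387 + 284805) + 1/(-437)) = 31*(1/2882240) + 1259638/(-237582 - 1/437) = 31/2882240 + 1259638/(-103823335/437) = 31/2882240 + 1259638*(-437/103823335) = 31/2882240 - 550461806/103823335 = -317311963440411/59848753814080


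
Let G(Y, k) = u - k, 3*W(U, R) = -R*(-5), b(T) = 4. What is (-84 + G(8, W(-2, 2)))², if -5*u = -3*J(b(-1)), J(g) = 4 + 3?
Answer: 1555009/225 ≈ 6911.1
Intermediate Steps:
W(U, R) = 5*R/3 (W(U, R) = (-R*(-5))/3 = (5*R)/3 = 5*R/3)
J(g) = 7
u = 21/5 (u = -(-3)*7/5 = -⅕*(-21) = 21/5 ≈ 4.2000)
G(Y, k) = 21/5 - k
(-84 + G(8, W(-2, 2)))² = (-84 + (21/5 - 5*2/3))² = (-84 + (21/5 - 1*10/3))² = (-84 + (21/5 - 10/3))² = (-84 + 13/15)² = (-1247/15)² = 1555009/225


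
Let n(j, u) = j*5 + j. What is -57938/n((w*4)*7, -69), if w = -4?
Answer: 28969/336 ≈ 86.217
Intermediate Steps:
n(j, u) = 6*j (n(j, u) = 5*j + j = 6*j)
-57938/n((w*4)*7, -69) = -57938/(6*(-4*4*7)) = -57938/(6*(-16*7)) = -57938/(6*(-112)) = -57938/(-672) = -57938*(-1/672) = 28969/336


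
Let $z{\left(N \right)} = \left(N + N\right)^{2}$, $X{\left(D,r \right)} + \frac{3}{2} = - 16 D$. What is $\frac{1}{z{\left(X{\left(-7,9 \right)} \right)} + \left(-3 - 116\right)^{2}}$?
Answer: $\frac{1}{63002} \approx 1.5873 \cdot 10^{-5}$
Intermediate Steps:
$X{\left(D,r \right)} = - \frac{3}{2} - 16 D$
$z{\left(N \right)} = 4 N^{2}$ ($z{\left(N \right)} = \left(2 N\right)^{2} = 4 N^{2}$)
$\frac{1}{z{\left(X{\left(-7,9 \right)} \right)} + \left(-3 - 116\right)^{2}} = \frac{1}{4 \left(- \frac{3}{2} - -112\right)^{2} + \left(-3 - 116\right)^{2}} = \frac{1}{4 \left(- \frac{3}{2} + 112\right)^{2} + \left(-119\right)^{2}} = \frac{1}{4 \left(\frac{221}{2}\right)^{2} + 14161} = \frac{1}{4 \cdot \frac{48841}{4} + 14161} = \frac{1}{48841 + 14161} = \frac{1}{63002}$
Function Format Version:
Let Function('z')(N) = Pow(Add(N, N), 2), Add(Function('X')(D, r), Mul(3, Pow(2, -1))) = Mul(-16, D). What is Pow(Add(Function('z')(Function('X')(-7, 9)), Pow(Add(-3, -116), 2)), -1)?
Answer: Rational(1, 63002) ≈ 1.5873e-5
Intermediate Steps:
Function('X')(D, r) = Add(Rational(-3, 2), Mul(-16, D))
Function('z')(N) = Mul(4, Pow(N, 2)) (Function('z')(N) = Pow(Mul(2, N), 2) = Mul(4, Pow(N, 2)))
Pow(Add(Function('z')(Function('X')(-7, 9)), Pow(Add(-3, -116), 2)), -1) = Pow(Add(Mul(4, Pow(Add(Rational(-3, 2), Mul(-16, -7)), 2)), Pow(Add(-3, -116), 2)), -1) = Pow(Add(Mul(4, Pow(Add(Rational(-3, 2), 112), 2)), Pow(-119, 2)), -1) = Pow(Add(Mul(4, Pow(Rational(221, 2), 2)), 14161), -1) = Pow(Add(Mul(4, Rational(48841, 4)), 14161), -1) = Pow(Add(48841, 14161), -1) = Pow(63002, -1) = Rational(1, 63002)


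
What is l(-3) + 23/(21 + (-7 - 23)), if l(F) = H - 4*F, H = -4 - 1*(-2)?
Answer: 67/9 ≈ 7.4444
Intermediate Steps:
H = -2 (H = -4 + 2 = -2)
l(F) = -2 - 4*F
l(-3) + 23/(21 + (-7 - 23)) = (-2 - 4*(-3)) + 23/(21 + (-7 - 23)) = (-2 + 12) + 23/(21 - 30) = 10 + 23/(-9) = 10 + 23*(-1/9) = 10 - 23/9 = 67/9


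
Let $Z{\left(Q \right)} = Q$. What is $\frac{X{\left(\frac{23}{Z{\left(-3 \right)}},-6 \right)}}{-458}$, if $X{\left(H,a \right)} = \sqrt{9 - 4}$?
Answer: $- \frac{\sqrt{5}}{458} \approx -0.0048822$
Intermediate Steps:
$X{\left(H,a \right)} = \sqrt{5}$
$\frac{X{\left(\frac{23}{Z{\left(-3 \right)}},-6 \right)}}{-458} = \frac{\sqrt{5}}{-458} = \sqrt{5} \left(- \frac{1}{458}\right) = - \frac{\sqrt{5}}{458}$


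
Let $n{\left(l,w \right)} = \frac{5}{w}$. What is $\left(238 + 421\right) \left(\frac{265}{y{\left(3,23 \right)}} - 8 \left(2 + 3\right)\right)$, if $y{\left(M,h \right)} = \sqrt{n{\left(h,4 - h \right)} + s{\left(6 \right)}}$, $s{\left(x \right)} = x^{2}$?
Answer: $-26360 + \frac{174635 \sqrt{12901}}{679} \approx 2852.8$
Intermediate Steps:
$y{\left(M,h \right)} = \sqrt{36 + \frac{5}{4 - h}}$ ($y{\left(M,h \right)} = \sqrt{\frac{5}{4 - h} + 6^{2}} = \sqrt{\frac{5}{4 - h} + 36} = \sqrt{36 + \frac{5}{4 - h}}$)
$\left(238 + 421\right) \left(\frac{265}{y{\left(3,23 \right)}} - 8 \left(2 + 3\right)\right) = \left(238 + 421\right) \left(\frac{265}{\sqrt{\frac{-149 + 36 \cdot 23}{-4 + 23}}} - 8 \left(2 + 3\right)\right) = 659 \left(\frac{265}{\sqrt{\frac{-149 + 828}{19}}} - 40\right) = 659 \left(\frac{265}{\sqrt{\frac{1}{19} \cdot 679}} - 40\right) = 659 \left(\frac{265}{\sqrt{\frac{679}{19}}} - 40\right) = 659 \left(\frac{265}{\frac{1}{19} \sqrt{12901}} - 40\right) = 659 \left(265 \frac{\sqrt{12901}}{679} - 40\right) = 659 \left(\frac{265 \sqrt{12901}}{679} - 40\right) = 659 \left(-40 + \frac{265 \sqrt{12901}}{679}\right) = -26360 + \frac{174635 \sqrt{12901}}{679}$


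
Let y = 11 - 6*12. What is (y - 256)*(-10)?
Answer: 3170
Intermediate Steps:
y = -61 (y = 11 - 72 = -61)
(y - 256)*(-10) = (-61 - 256)*(-10) = -317*(-10) = 3170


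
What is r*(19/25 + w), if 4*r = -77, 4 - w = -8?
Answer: -24563/100 ≈ -245.63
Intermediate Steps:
w = 12 (w = 4 - 1*(-8) = 4 + 8 = 12)
r = -77/4 (r = (¼)*(-77) = -77/4 ≈ -19.250)
r*(19/25 + w) = -77*(19/25 + 12)/4 = -77/4*319/25 = -24563/100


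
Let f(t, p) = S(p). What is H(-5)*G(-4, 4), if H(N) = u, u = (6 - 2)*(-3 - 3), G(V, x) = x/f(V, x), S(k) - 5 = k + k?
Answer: -96/13 ≈ -7.3846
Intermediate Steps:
S(k) = 5 + 2*k (S(k) = 5 + (k + k) = 5 + 2*k)
f(t, p) = 5 + 2*p
G(V, x) = x/(5 + 2*x)
u = -24 (u = 4*(-6) = -24)
H(N) = -24
H(-5)*G(-4, 4) = -96/(5 + 2*4) = -96/(5 + 8) = -96/13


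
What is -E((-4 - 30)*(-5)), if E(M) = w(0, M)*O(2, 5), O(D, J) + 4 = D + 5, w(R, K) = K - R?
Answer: -510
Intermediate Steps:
O(D, J) = 1 + D (O(D, J) = -4 + (D + 5) = -4 + (5 + D) = 1 + D)
E(M) = 3*M (E(M) = (M - 1*0)*(1 + 2) = (M + 0)*3 = M*3 = 3*M)
-E((-4 - 30)*(-5)) = -3*(-4 - 30)*(-5) = -3*(-34*(-5)) = -3*170 = -1*510 = -510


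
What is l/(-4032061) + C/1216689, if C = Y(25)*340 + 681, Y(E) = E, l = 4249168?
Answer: -466627055701/445978569639 ≈ -1.0463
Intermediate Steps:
C = 9181 (C = 25*340 + 681 = 8500 + 681 = 9181)
l/(-4032061) + C/1216689 = 4249168/(-4032061) + 9181/1216689 = 4249168*(-1/4032061) + 9181*(1/1216689) = -386288/366551 + 9181/1216689 = -466627055701/445978569639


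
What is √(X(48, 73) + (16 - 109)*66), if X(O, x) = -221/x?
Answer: I*√32725535/73 ≈ 78.365*I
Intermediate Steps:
√(X(48, 73) + (16 - 109)*66) = √(-221/73 + (16 - 109)*66) = √(-221*1/73 - 93*66) = √(-221/73 - 6138) = √(-448295/73) = I*√32725535/73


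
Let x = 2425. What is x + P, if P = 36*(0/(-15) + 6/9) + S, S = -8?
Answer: 2441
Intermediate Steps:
P = 16 (P = 36*(0/(-15) + 6/9) - 8 = 36*(0*(-1/15) + 6*(1/9)) - 8 = 36*(0 + 2/3) - 8 = 36*(2/3) - 8 = 24 - 8 = 16)
x + P = 2425 + 16 = 2441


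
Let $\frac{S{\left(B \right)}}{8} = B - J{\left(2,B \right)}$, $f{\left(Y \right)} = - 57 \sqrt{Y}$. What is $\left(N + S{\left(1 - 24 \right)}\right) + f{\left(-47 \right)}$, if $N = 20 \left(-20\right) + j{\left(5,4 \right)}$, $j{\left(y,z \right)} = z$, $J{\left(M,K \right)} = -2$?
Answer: $-564 - 57 i \sqrt{47} \approx -564.0 - 390.77 i$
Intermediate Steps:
$N = -396$ ($N = 20 \left(-20\right) + 4 = -400 + 4 = -396$)
$S{\left(B \right)} = 16 + 8 B$ ($S{\left(B \right)} = 8 \left(B - -2\right) = 8 \left(B + 2\right) = 8 \left(2 + B\right) = 16 + 8 B$)
$\left(N + S{\left(1 - 24 \right)}\right) + f{\left(-47 \right)} = \left(-396 + \left(16 + 8 \left(1 - 24\right)\right)\right) - 57 \sqrt{-47} = \left(-396 + \left(16 + 8 \left(1 - 24\right)\right)\right) - 57 i \sqrt{47} = \left(-396 + \left(16 + 8 \left(-23\right)\right)\right) - 57 i \sqrt{47} = \left(-396 + \left(16 - 184\right)\right) - 57 i \sqrt{47} = \left(-396 - 168\right) - 57 i \sqrt{47} = -564 - 57 i \sqrt{47}$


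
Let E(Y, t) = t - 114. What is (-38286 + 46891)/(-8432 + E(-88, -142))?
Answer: -8605/8688 ≈ -0.99045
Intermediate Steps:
E(Y, t) = -114 + t
(-38286 + 46891)/(-8432 + E(-88, -142)) = (-38286 + 46891)/(-8432 + (-114 - 142)) = 8605/(-8432 - 256) = 8605/(-8688) = 8605*(-1/8688) = -8605/8688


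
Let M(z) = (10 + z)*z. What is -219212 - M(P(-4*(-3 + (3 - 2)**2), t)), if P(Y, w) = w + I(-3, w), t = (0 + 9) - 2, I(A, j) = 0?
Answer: -219331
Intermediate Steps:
t = 7 (t = 9 - 2 = 7)
P(Y, w) = w (P(Y, w) = w + 0 = w)
M(z) = z*(10 + z)
-219212 - M(P(-4*(-3 + (3 - 2)**2), t)) = -219212 - 7*(10 + 7) = -219212 - 7*17 = -219212 - 1*119 = -219212 - 119 = -219331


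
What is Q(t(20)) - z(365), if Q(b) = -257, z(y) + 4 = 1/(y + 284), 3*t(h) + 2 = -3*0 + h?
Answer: -164198/649 ≈ -253.00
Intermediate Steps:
t(h) = -⅔ + h/3 (t(h) = -⅔ + (-3*0 + h)/3 = -⅔ + (0 + h)/3 = -⅔ + h/3)
z(y) = -4 + 1/(284 + y) (z(y) = -4 + 1/(y + 284) = -4 + 1/(284 + y))
Q(t(20)) - z(365) = -257 - (-1135 - 4*365)/(284 + 365) = -257 - (-1135 - 1460)/649 = -257 - (-2595)/649 = -257 - 1*(-2595/649) = -257 + 2595/649 = -164198/649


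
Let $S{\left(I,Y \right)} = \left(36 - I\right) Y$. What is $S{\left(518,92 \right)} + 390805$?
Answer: $346461$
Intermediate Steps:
$S{\left(I,Y \right)} = Y \left(36 - I\right)$
$S{\left(518,92 \right)} + 390805 = 92 \left(36 - 518\right) + 390805 = 92 \left(-482\right) + 390805 = -44344 + 390805 = 346461$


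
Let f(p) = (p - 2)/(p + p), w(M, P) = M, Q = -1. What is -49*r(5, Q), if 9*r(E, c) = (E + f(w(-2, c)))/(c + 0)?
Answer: 98/3 ≈ 32.667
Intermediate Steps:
f(p) = (-2 + p)/(2*p) (f(p) = (-2 + p)/((2*p)) = (-2 + p)*(1/(2*p)) = (-2 + p)/(2*p))
r(E, c) = (1 + E)/(9*c) (r(E, c) = ((E + (½)*(-2 - 2)/(-2))/(c + 0))/9 = ((E + (½)*(-½)*(-4))/c)/9 = ((E + 1)/c)/9 = ((1 + E)/c)/9 = (1 + E)/(9*c))
-49*r(5, Q) = -49*(1 + 5)/(9*(-1)) = -49*(-1)*6/9 = -49*(-⅔) = 98/3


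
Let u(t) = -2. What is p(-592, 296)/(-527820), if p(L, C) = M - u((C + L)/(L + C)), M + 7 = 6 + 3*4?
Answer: -13/527820 ≈ -2.4630e-5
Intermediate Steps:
M = 11 (M = -7 + (6 + 3*4) = -7 + (6 + 12) = -7 + 18 = 11)
p(L, C) = 13 (p(L, C) = 11 - 1*(-2) = 11 + 2 = 13)
p(-592, 296)/(-527820) = 13/(-527820) = 13*(-1/527820) = -13/527820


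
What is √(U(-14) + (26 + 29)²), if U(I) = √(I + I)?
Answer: √(3025 + 2*I*√7) ≈ 55.0 + 0.0481*I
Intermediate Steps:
U(I) = √2*√I (U(I) = √(2*I) = √2*√I)
√(U(-14) + (26 + 29)²) = √(√2*√(-14) + (26 + 29)²) = √(√2*(I*√14) + 55²) = √(2*I*√7 + 3025) = √(3025 + 2*I*√7)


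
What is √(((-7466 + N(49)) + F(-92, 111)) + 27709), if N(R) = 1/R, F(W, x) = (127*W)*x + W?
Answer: 2*I*√15640469/7 ≈ 1129.9*I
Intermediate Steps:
F(W, x) = W + 127*W*x (F(W, x) = 127*W*x + W = W + 127*W*x)
√(((-7466 + N(49)) + F(-92, 111)) + 27709) = √(((-7466 + 1/49) - 92*(1 + 127*111)) + 27709) = √(((-7466 + 1/49) - 92*(1 + 14097)) + 27709) = √((-365833/49 - 92*14098) + 27709) = √((-365833/49 - 1297016) + 27709) = √(-63919617/49 + 27709) = √(-62561876/49) = 2*I*√15640469/7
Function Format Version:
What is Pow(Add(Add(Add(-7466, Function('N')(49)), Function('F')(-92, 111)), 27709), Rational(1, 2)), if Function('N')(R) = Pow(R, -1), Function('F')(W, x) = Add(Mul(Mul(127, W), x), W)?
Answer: Mul(Rational(2, 7), I, Pow(15640469, Rational(1, 2))) ≈ Mul(1129.9, I)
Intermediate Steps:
Function('F')(W, x) = Add(W, Mul(127, W, x)) (Function('F')(W, x) = Add(Mul(127, W, x), W) = Add(W, Mul(127, W, x)))
Pow(Add(Add(Add(-7466, Function('N')(49)), Function('F')(-92, 111)), 27709), Rational(1, 2)) = Pow(Add(Add(Add(-7466, Pow(49, -1)), Mul(-92, Add(1, Mul(127, 111)))), 27709), Rational(1, 2)) = Pow(Add(Add(Add(-7466, Rational(1, 49)), Mul(-92, Add(1, 14097))), 27709), Rational(1, 2)) = Pow(Add(Add(Rational(-365833, 49), Mul(-92, 14098)), 27709), Rational(1, 2)) = Pow(Add(Add(Rational(-365833, 49), -1297016), 27709), Rational(1, 2)) = Pow(Add(Rational(-63919617, 49), 27709), Rational(1, 2)) = Pow(Rational(-62561876, 49), Rational(1, 2)) = Mul(Rational(2, 7), I, Pow(15640469, Rational(1, 2)))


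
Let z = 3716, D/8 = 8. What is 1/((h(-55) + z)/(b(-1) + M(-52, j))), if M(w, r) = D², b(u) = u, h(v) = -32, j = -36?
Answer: 1365/1228 ≈ 1.1116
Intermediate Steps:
D = 64 (D = 8*8 = 64)
M(w, r) = 4096 (M(w, r) = 64² = 4096)
1/((h(-55) + z)/(b(-1) + M(-52, j))) = 1/((-32 + 3716)/(-1 + 4096)) = 1/(3684/4095) = 1/(3684*(1/4095)) = 1/(1228/1365) = 1365/1228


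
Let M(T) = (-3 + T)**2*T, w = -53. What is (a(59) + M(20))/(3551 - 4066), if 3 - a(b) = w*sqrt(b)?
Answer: -5783/515 - 53*sqrt(59)/515 ≈ -12.020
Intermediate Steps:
M(T) = T*(-3 + T)**2
a(b) = 3 + 53*sqrt(b) (a(b) = 3 - (-53)*sqrt(b) = 3 + 53*sqrt(b))
(a(59) + M(20))/(3551 - 4066) = ((3 + 53*sqrt(59)) + 20*(-3 + 20)**2)/(3551 - 4066) = ((3 + 53*sqrt(59)) + 20*17**2)/(-515) = ((3 + 53*sqrt(59)) + 20*289)*(-1/515) = ((3 + 53*sqrt(59)) + 5780)*(-1/515) = (5783 + 53*sqrt(59))*(-1/515) = -5783/515 - 53*sqrt(59)/515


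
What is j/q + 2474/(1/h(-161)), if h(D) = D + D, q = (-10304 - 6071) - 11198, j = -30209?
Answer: -21965393635/27573 ≈ -7.9663e+5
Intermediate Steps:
q = -27573 (q = -16375 - 11198 = -27573)
h(D) = 2*D
j/q + 2474/(1/h(-161)) = -30209/(-27573) + 2474/(1/(2*(-161))) = -30209*(-1/27573) + 2474/(1/(-322)) = 30209/27573 + 2474/(-1/322) = 30209/27573 + 2474*(-322) = 30209/27573 - 796628 = -21965393635/27573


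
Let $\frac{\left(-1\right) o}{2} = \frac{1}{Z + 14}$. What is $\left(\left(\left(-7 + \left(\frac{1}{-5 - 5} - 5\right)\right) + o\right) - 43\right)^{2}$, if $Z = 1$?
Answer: $\frac{2745649}{900} \approx 3050.7$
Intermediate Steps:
$o = - \frac{2}{15}$ ($o = - \frac{2}{1 + 14} = - \frac{2}{15} \approx -0.13333$)
$\left(\left(\left(-7 + \left(\frac{1}{-5 - 5} - 5\right)\right) + o\right) - 43\right)^{2} = \left(\left(\left(-7 + \left(\frac{1}{-5 - 5} - 5\right)\right) - \frac{2}{15}\right) - 43\right)^{2} = \left(\left(\left(-7 - \left(5 - \frac{1}{-10}\right)\right) - \frac{2}{15}\right) - 43\right)^{2} = \left(\left(\left(-7 - \frac{51}{10}\right) - \frac{2}{15}\right) - 43\right)^{2} = \left(\left(- \frac{121}{10} - \frac{2}{15}\right) - 43\right)^{2} = \left(- \frac{367}{30} - 43\right)^{2} = \left(- \frac{1657}{30}\right)^{2} = \frac{2745649}{900}$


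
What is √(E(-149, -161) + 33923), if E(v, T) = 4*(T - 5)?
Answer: √33259 ≈ 182.37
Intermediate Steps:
E(v, T) = -20 + 4*T (E(v, T) = 4*(-5 + T) = -20 + 4*T)
√(E(-149, -161) + 33923) = √((-20 + 4*(-161)) + 33923) = √((-20 - 644) + 33923) = √(-664 + 33923) = √33259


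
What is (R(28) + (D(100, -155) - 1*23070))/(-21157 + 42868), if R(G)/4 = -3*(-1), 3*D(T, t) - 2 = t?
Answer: -7703/7237 ≈ -1.0644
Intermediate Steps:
D(T, t) = ⅔ + t/3
R(G) = 12 (R(G) = 4*(-3*(-1)) = 4*3 = 12)
(R(28) + (D(100, -155) - 1*23070))/(-21157 + 42868) = (12 + ((⅔ + (⅓)*(-155)) - 1*23070))/(-21157 + 42868) = (12 + ((⅔ - 155/3) - 23070))/21711 = (12 + (-51 - 23070))*(1/21711) = (12 - 23121)*(1/21711) = -23109*1/21711 = -7703/7237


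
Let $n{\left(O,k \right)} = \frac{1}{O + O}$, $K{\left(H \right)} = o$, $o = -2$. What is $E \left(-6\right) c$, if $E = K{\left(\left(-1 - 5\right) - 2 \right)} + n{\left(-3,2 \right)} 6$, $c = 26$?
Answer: $468$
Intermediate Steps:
$K{\left(H \right)} = -2$
$n{\left(O,k \right)} = \frac{1}{2 O}$
$E = -3$ ($E = -2 + \frac{1}{2 \left(-3\right)} 6 = -2 + \frac{1}{2} \left(- \frac{1}{3}\right) 6 = -2 - 1 = -3$)
$E \left(-6\right) c = \left(-3\right) \left(-6\right) 26 = 18 \cdot 26 = 468$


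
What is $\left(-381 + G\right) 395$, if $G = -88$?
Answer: $-185255$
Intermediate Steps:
$\left(-381 + G\right) 395 = \left(-381 - 88\right) 395 = \left(-469\right) 395 = -185255$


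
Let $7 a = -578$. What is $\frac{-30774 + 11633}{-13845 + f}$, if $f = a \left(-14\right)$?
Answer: $\frac{19141}{12689} \approx 1.5085$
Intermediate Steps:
$a = - \frac{578}{7}$ ($a = \frac{1}{7} \left(-578\right) = - \frac{578}{7} \approx -82.571$)
$f = 1156$ ($f = \left(- \frac{578}{7}\right) \left(-14\right) = 1156$)
$\frac{-30774 + 11633}{-13845 + f} = \frac{-30774 + 11633}{-13845 + 1156} = - \frac{19141}{-12689} = \left(-19141\right) \left(- \frac{1}{12689}\right) = \frac{19141}{12689}$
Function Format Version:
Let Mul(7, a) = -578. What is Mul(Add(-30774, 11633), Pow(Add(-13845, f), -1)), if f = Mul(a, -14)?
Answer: Rational(19141, 12689) ≈ 1.5085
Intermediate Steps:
a = Rational(-578, 7) (a = Mul(Rational(1, 7), -578) = Rational(-578, 7) ≈ -82.571)
f = 1156 (f = Mul(Rational(-578, 7), -14) = 1156)
Mul(Add(-30774, 11633), Pow(Add(-13845, f), -1)) = Mul(Add(-30774, 11633), Pow(Add(-13845, 1156), -1)) = Mul(-19141, Pow(-12689, -1)) = Mul(-19141, Rational(-1, 12689)) = Rational(19141, 12689)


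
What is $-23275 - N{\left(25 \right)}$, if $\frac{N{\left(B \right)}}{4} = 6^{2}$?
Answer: $-23419$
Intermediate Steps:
$N{\left(B \right)} = 144$ ($N{\left(B \right)} = 4 \cdot 6^{2} = 4 \cdot 36 = 144$)
$-23275 - N{\left(25 \right)} = -23275 - 144 = -23419$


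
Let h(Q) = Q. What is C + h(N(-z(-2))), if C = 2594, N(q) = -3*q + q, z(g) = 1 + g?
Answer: 2592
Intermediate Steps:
N(q) = -2*q
C + h(N(-z(-2))) = 2594 - (-2)*(1 - 2) = 2594 - (-2)*(-1) = 2594 - 2*1 = 2594 - 2 = 2592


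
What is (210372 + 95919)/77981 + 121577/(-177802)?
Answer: 44978456345/13865177762 ≈ 3.2440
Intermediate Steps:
(210372 + 95919)/77981 + 121577/(-177802) = 306291*(1/77981) + 121577*(-1/177802) = 306291/77981 - 121577/177802 = 44978456345/13865177762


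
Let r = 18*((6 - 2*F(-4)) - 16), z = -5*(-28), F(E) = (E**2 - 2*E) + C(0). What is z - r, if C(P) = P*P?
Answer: 1184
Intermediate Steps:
C(P) = P**2
F(E) = E**2 - 2*E (F(E) = (E**2 - 2*E) + 0**2 = (E**2 - 2*E) + 0 = E**2 - 2*E)
z = 140
r = -1044 (r = 18*((6 - (-8)*(-2 - 4)) - 16) = 18*((6 - (-8)*(-6)) - 16) = 18*((6 - 2*24) - 16) = 18*((6 - 48) - 16) = 18*(-42 - 16) = 18*(-58) = -1044)
z - r = 140 - 1*(-1044) = 140 + 1044 = 1184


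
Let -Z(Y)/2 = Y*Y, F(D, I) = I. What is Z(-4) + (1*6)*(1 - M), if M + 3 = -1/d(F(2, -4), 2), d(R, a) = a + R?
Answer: -11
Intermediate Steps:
d(R, a) = R + a
Z(Y) = -2*Y**2 (Z(Y) = -2*Y*Y = -2*Y**2)
M = -5/2 (M = -3 - 1/(-4 + 2) = -3 - 1/(-2) = -3 - 1*(-1/2) = -3 + 1/2 = -5/2 ≈ -2.5000)
Z(-4) + (1*6)*(1 - M) = -2*(-4)**2 + (1*6)*(1 - 1*(-5/2)) = -2*16 + 6*(1 + 5/2) = -32 + 6*(7/2) = -32 + 21 = -11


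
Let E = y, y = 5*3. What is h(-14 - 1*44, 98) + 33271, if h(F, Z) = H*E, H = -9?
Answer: 33136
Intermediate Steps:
y = 15
E = 15
h(F, Z) = -135 (h(F, Z) = -9*15 = -135)
h(-14 - 1*44, 98) + 33271 = -135 + 33271 = 33136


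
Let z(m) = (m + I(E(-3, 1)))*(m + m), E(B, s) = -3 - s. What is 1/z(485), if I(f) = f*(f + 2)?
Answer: 1/478210 ≈ 2.0911e-6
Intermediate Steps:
I(f) = f*(2 + f)
z(m) = 2*m*(8 + m) (z(m) = (m + (-3 - 1*1)*(2 + (-3 - 1*1)))*(m + m) = (m + (-3 - 1)*(2 + (-3 - 1)))*(2*m) = (m - 4*(2 - 4))*(2*m) = (m - 4*(-2))*(2*m) = (m + 8)*(2*m) = (8 + m)*(2*m) = 2*m*(8 + m))
1/z(485) = 1/(2*485*(8 + 485)) = 1/(2*485*493) = 1/478210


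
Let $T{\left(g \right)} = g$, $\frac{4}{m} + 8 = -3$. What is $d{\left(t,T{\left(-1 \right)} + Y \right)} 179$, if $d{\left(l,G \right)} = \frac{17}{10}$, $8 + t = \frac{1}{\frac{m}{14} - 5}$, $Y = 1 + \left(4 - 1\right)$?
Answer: $\frac{3043}{10} \approx 304.3$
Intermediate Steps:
$m = - \frac{4}{11}$ ($m = \frac{4}{-8 - 3} = \frac{4}{-11} = 4 \left(- \frac{1}{11}\right) = - \frac{4}{11} \approx -0.36364$)
$Y = 4$ ($Y = 1 + \left(4 - 1\right) = 1 + 3 = 4$)
$t = - \frac{3173}{387}$ ($t = -8 + \frac{1}{- \frac{4}{11 \cdot 14} - 5} = -8 + \frac{1}{\left(- \frac{4}{11}\right) \frac{1}{14} - 5} = -8 + \frac{1}{- \frac{2}{77} - 5} = -8 + \frac{1}{- \frac{387}{77}} = -8 - \frac{77}{387} = - \frac{3173}{387} \approx -8.199$)
$d{\left(l,G \right)} = \frac{17}{10}$ ($d{\left(l,G \right)} = 17 \cdot \frac{1}{10} = \frac{17}{10}$)
$d{\left(t,T{\left(-1 \right)} + Y \right)} 179 = \frac{17}{10} \cdot 179 = \frac{3043}{10}$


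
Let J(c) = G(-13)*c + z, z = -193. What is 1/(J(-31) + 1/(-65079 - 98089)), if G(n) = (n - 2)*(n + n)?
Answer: -163168/2004192545 ≈ -8.1413e-5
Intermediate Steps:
G(n) = 2*n*(-2 + n) (G(n) = (-2 + n)*(2*n) = 2*n*(-2 + n))
J(c) = -193 + 390*c (J(c) = (2*(-13)*(-2 - 13))*c - 193 = (2*(-13)*(-15))*c - 193 = 390*c - 193 = -193 + 390*c)
1/(J(-31) + 1/(-65079 - 98089)) = 1/((-193 + 390*(-31)) + 1/(-65079 - 98089)) = 1/((-193 - 12090) + 1/(-163168)) = 1/(-12283 - 1/163168) = 1/(-2004192545/163168) = -163168/2004192545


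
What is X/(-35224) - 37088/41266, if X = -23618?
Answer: -11848833/51912628 ≈ -0.22825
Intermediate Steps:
X/(-35224) - 37088/41266 = -23618/(-35224) - 37088/41266 = -23618*(-1/35224) - 37088*1/41266 = 1687/2516 - 18544/20633 = -11848833/51912628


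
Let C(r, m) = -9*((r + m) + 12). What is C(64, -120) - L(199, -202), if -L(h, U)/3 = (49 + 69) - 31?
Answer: 657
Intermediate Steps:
L(h, U) = -261 (L(h, U) = -3*((49 + 69) - 31) = -3*(118 - 31) = -3*87 = -261)
C(r, m) = -108 - 9*m - 9*r (C(r, m) = -9*((m + r) + 12) = -9*(12 + m + r) = -108 - 9*m - 9*r)
C(64, -120) - L(199, -202) = (-108 - 9*(-120) - 9*64) - 1*(-261) = (-108 + 1080 - 576) + 261 = 396 + 261 = 657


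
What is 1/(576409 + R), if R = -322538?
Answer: 1/253871 ≈ 3.9390e-6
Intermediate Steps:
1/(576409 + R) = 1/(576409 - 322538) = 1/253871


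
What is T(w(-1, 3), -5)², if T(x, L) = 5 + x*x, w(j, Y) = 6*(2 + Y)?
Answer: 819025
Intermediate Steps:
w(j, Y) = 12 + 6*Y
T(x, L) = 5 + x²
T(w(-1, 3), -5)² = (5 + (12 + 6*3)²)² = (5 + (12 + 18)²)² = (5 + 30²)² = (5 + 900)² = 905² = 819025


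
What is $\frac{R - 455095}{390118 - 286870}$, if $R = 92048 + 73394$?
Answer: $- \frac{96551}{34416} \approx -2.8054$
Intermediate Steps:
$R = 165442$
$\frac{R - 455095}{390118 - 286870} = \frac{165442 - 455095}{390118 - 286870} = - \frac{289653}{103248} = \left(-289653\right) \frac{1}{103248} = - \frac{96551}{34416}$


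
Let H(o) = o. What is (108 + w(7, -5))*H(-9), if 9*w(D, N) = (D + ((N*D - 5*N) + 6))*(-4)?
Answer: -960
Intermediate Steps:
w(D, N) = -8/3 - 4*D/9 + 20*N/9 - 4*D*N/9 (w(D, N) = ((D + ((N*D - 5*N) + 6))*(-4))/9 = ((D + ((D*N - 5*N) + 6))*(-4))/9 = ((D + ((-5*N + D*N) + 6))*(-4))/9 = ((D + (6 - 5*N + D*N))*(-4))/9 = ((6 + D - 5*N + D*N)*(-4))/9 = (-24 - 4*D + 20*N - 4*D*N)/9 = -8/3 - 4*D/9 + 20*N/9 - 4*D*N/9)
(108 + w(7, -5))*H(-9) = (108 + (-8/3 - 4/9*7 + (20/9)*(-5) - 4/9*7*(-5)))*(-9) = (108 + (-8/3 - 28/9 - 100/9 + 140/9))*(-9) = (108 - 4/3)*(-9) = (320/3)*(-9) = -960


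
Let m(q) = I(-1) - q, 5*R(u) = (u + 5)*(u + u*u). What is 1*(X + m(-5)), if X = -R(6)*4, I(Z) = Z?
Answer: -1828/5 ≈ -365.60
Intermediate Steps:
R(u) = (5 + u)*(u + u²)/5 (R(u) = ((u + 5)*(u + u*u))/5 = ((5 + u)*(u + u²))/5 = (5 + u)*(u + u²)/5)
X = -1848/5 (X = -6*(5 + 6² + 6*6)/5*4 = -6*(5 + 36 + 36)/5*4 = -6*77/5*4 = -1*462/5*4 = -462/5*4 = -1848/5 ≈ -369.60)
m(q) = -1 - q
1*(X + m(-5)) = 1*(-1848/5 + (-1 - 1*(-5))) = 1*(-1848/5 + (-1 + 5)) = 1*(-1848/5 + 4) = 1*(-1828/5) = -1828/5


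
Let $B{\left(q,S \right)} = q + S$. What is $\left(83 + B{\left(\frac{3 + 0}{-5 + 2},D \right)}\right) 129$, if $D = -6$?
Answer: $9804$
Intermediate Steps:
$B{\left(q,S \right)} = S + q$
$\left(83 + B{\left(\frac{3 + 0}{-5 + 2},D \right)}\right) 129 = \left(83 - \left(6 - \frac{3 + 0}{-5 + 2}\right)\right) 129 = \left(83 - \left(6 - \frac{3}{-3}\right)\right) 129 = \left(83 + \left(-6 + 3 \left(- \frac{1}{3}\right)\right)\right) 129 = \left(83 - 7\right) 129 = 76 \cdot 129 = 9804$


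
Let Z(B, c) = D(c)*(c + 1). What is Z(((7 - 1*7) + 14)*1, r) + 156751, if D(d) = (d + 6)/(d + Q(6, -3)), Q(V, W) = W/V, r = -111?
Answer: 34932373/223 ≈ 1.5665e+5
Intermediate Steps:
D(d) = (6 + d)/(-½ + d) (D(d) = (d + 6)/(d - 3/6) = (6 + d)/(d - 3*⅙) = (6 + d)/(d - ½) = (6 + d)/(-½ + d))
Z(B, c) = 2*(1 + c)*(6 + c)/(-1 + 2*c) (Z(B, c) = (2*(6 + c)/(-1 + 2*c))*(c + 1) = (2*(6 + c)/(-1 + 2*c))*(1 + c) = 2*(1 + c)*(6 + c)/(-1 + 2*c))
Z(((7 - 1*7) + 14)*1, r) + 156751 = 2*(1 - 111)*(6 - 111)/(-1 + 2*(-111)) + 156751 = 2*(-110)*(-105)/(-1 - 222) + 156751 = 2*(-110)*(-105)/(-223) + 156751 = 2*(-1/223)*(-110)*(-105) + 156751 = -23100/223 + 156751 = 34932373/223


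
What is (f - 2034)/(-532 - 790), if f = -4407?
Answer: 6441/1322 ≈ 4.8722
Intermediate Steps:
(f - 2034)/(-532 - 790) = (-4407 - 2034)/(-532 - 790) = -6441/(-1322) = -6441*(-1/1322) = 6441/1322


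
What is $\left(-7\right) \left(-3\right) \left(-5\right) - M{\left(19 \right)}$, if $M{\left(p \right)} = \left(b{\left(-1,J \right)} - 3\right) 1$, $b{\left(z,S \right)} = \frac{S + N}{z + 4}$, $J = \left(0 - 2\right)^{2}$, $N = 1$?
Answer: $- \frac{311}{3} \approx -103.67$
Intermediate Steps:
$J = 4$ ($J = \left(-2\right)^{2} = 4$)
$b{\left(z,S \right)} = \frac{1 + S}{4 + z}$ ($b{\left(z,S \right)} = \frac{S + 1}{z + 4} = \frac{1 + S}{4 + z}$)
$M{\left(p \right)} = - \frac{4}{3}$ ($M{\left(p \right)} = \left(\frac{1 + 4}{4 - 1} - 3\right) 1 = \left(\frac{1}{3} \cdot 5 - 3\right) 1 = \left(\frac{5}{3} - 3\right) 1 = \left(- \frac{4}{3}\right) 1 = - \frac{4}{3}$)
$\left(-7\right) \left(-3\right) \left(-5\right) - M{\left(19 \right)} = \left(-7\right) \left(-3\right) \left(-5\right) - - \frac{4}{3} = 21 \left(-5\right) + \frac{4}{3} = -105 + \frac{4}{3} = - \frac{311}{3}$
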